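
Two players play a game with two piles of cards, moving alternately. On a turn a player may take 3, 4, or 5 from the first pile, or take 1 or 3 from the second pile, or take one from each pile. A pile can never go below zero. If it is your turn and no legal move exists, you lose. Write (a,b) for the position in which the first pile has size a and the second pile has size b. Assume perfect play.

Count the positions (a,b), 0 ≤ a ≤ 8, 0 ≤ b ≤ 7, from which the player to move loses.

28

Label each position W (a win for the player to move) or L (a loss). A position with no legal move is L; any other position is W exactly when some move reaches an L, and L when every move reaches a W.
Every move lowers a or b (never raises either), so fill the grid row by row in increasing a, and left to right within a row: each cell's successors are then already labelled.
      b=0  b=1  b=2  b=3  b=4  b=5  b=6  b=7
a=0:    L    W    L    W    L    W    L    W
a=1:    L    W    L    W    L    W    L    W
a=2:    L    W    L    W    L    W    L    W
a=3:    W    W    W    W    W    W    W    W
a=4:    W    L    W    L    W    L    W    L
a=5:    W    L    W    L    W    L    W    L
a=6:    W    L    W    L    W    L    W    L
a=7:    W    W    W    W    W    W    W    W
a=8:    L    W    L    W    L    W    L    W
Cells with no legal move (terminal, hence L): (0,0), (1,0), (2,0).
The remaining L cells, each justified by listing all of its moves:
(0,2): only reaches (0,1)(W), which is W → L
(0,4): only reaches (0,3)(W), (0,1)(W), all W → L
(0,6): only reaches (0,5)(W), (0,3)(W), all W → L
(1,2): only reaches (1,1)(W), (0,1)(W), all W → L
(1,4): only reaches (1,3)(W), (1,1)(W), (0,3)(W), all W → L
(1,6): only reaches (1,5)(W), (1,3)(W), (0,5)(W), all W → L
(2,2): only reaches (2,1)(W), (1,1)(W), all W → L
(2,4): only reaches (2,3)(W), (2,1)(W), (1,3)(W), all W → L
(2,6): only reaches (2,5)(W), (2,3)(W), (1,5)(W), all W → L
(4,1): only reaches (1,1)(W), (0,1)(W), (4,0)(W), (3,0)(W), all W → L
(4,3): only reaches (1,3)(W), (0,3)(W), (4,2)(W), (4,0)(W), (3,2)(W), all W → L
(4,5): only reaches (1,5)(W), (0,5)(W), (4,4)(W), (4,2)(W), (3,4)(W), all W → L
(4,7): only reaches (1,7)(W), (0,7)(W), (4,6)(W), (4,4)(W), (3,6)(W), all W → L
(5,1): only reaches (2,1)(W), (1,1)(W), (0,1)(W), (5,0)(W), (4,0)(W), all W → L
(5,3): only reaches (2,3)(W), (1,3)(W), (0,3)(W), (5,2)(W), (5,0)(W), (4,2)(W), all W → L
(5,5): only reaches (2,5)(W), (1,5)(W), (0,5)(W), (5,4)(W), (5,2)(W), (4,4)(W), all W → L
(5,7): only reaches (2,7)(W), (1,7)(W), (0,7)(W), (5,6)(W), (5,4)(W), (4,6)(W), all W → L
(6,1): only reaches (3,1)(W), (2,1)(W), (1,1)(W), (6,0)(W), (5,0)(W), all W → L
(6,3): only reaches (3,3)(W), (2,3)(W), (1,3)(W), (6,2)(W), (6,0)(W), (5,2)(W), all W → L
(6,5): only reaches (3,5)(W), (2,5)(W), (1,5)(W), (6,4)(W), (6,2)(W), (5,4)(W), all W → L
(6,7): only reaches (3,7)(W), (2,7)(W), (1,7)(W), (6,6)(W), (6,4)(W), (5,6)(W), all W → L
(8,0): only reaches (5,0)(W), (4,0)(W), (3,0)(W), all W → L
(8,2): only reaches (5,2)(W), (4,2)(W), (3,2)(W), (8,1)(W), (7,1)(W), all W → L
(8,4): only reaches (5,4)(W), (4,4)(W), (3,4)(W), (8,3)(W), (8,1)(W), (7,3)(W), all W → L
(8,6): only reaches (5,6)(W), (4,6)(W), (3,6)(W), (8,5)(W), (8,3)(W), (7,5)(W), all W → L
Every other cell has at least one move into one of the L cells above, so it is W.
L cells per row: a=0: 4, a=1: 4, a=2: 4, a=3: 0, a=4: 4, a=5: 4, a=6: 4, a=7: 0, a=8: 4; total 28.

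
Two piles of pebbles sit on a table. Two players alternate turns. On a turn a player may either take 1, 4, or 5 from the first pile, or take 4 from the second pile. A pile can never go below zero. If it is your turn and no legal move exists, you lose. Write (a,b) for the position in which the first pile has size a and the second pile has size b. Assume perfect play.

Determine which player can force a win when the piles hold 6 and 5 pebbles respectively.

Classify positions by backward induction: terminal positions (no move available) are L. From any other position, the mover wins iff some move reaches an L.
No move ever increases a pile, so every position that can arise here has a ≤ 6 and b ≤ 5; it is enough to label the cells with 0 ≤ a ≤ 6 and 0 ≤ b ≤ 5.
Every move lowers a or b (never raises either), so fill the grid row by row in increasing a, and left to right within a row: each cell's successors are then already labelled.
      b=0  b=1  b=2  b=3  b=4  b=5
a=0:    L    L    L    L    W    W
a=1:    W    W    W    W    L    L
a=2:    L    L    L    L    W    W
a=3:    W    W    W    W    L    L
a=4:    W    W    W    W    W    W
a=5:    W    W    W    W    W    W
a=6:    W    W    W    W    W    W
Cells with no legal move (terminal, hence L): (0,0), (0,1), (0,2), (0,3).
The remaining L cells, each justified by listing all of its moves:
(1,4): moves to (0,4)(W), (1,0)(W); every one is W ⇒ L
(1,5): moves to (0,5)(W), (1,1)(W); every one is W ⇒ L
(2,0): the only move is to (1,0)(W), a W ⇒ L
(2,1): the only move is to (1,1)(W), a W ⇒ L
(2,2): the only move is to (1,2)(W), a W ⇒ L
(2,3): the only move is to (1,3)(W), a W ⇒ L
(3,4): moves to (2,4)(W), (3,0)(W); every one is W ⇒ L
(3,5): moves to (2,5)(W), (3,1)(W); every one is W ⇒ L
Every other cell has at least one move into one of the L cells above, so it is W.
The starting position (6,5) is W: the player to move should move to (1,5), handing over an L position.

The first player wins.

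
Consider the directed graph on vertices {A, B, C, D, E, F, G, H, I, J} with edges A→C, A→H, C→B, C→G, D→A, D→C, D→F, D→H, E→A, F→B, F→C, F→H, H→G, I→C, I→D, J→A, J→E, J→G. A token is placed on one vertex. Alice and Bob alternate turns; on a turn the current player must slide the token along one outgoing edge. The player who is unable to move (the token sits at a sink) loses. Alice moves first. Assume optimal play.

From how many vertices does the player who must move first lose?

4

Compute win/loss labels from the base case upward. A position with no move is L. Any other position is W if it can reach an L in one move, else L.
Every edge goes from a vertex to one that appears earlier in the order G, B, H, C, A, E, F, J, D, I, so processing vertices in that order labels each vertex after all of its successors.
G: no outgoing edge → L
B: no outgoing edge → L
H: →G(L), so W
C: →B(L), so W
A: →C(W), H(W) — all W, so L
E: →A(L), so W
F: →B(L), so W
J: →A(L), so W
D: →A(L), so W
I: →D(W), C(W) — all W, so L
The L vertices are A, B, G, I; that is 4 in all.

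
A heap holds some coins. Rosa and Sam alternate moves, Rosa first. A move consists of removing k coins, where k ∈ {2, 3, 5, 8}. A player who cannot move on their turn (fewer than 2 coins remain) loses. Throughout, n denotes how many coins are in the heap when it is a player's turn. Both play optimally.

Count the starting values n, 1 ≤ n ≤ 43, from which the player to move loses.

Classify positions by backward induction: terminal positions (no move available) are L. From any other position, the mover wins iff some move reaches an L.
n=0: no move → L
n=1: no move → L
n=2: can move to 0, which is L ⇒ W
n=3: can move to 1, which is L ⇒ W
n=4: can move to 1, which is L ⇒ W
n=5: can move to 0, which is L ⇒ W
n=6: can move to 1, which is L ⇒ W
n=7: moves to 5(W), 4(W), 2(W); every one is W ⇒ L
n=8: can move to 0, which is L ⇒ W
n=9: can move to 7, which is L ⇒ W
n=10: can move to 7, which is L ⇒ W
n=11: moves to 9(W), 8(W), 6(W), 3(W); every one is W ⇒ L
n=12: can move to 7, which is L ⇒ W
n=13: can move to 11, which is L ⇒ W
n=14: can move to 11, which is L ⇒ W
n=15: can move to 7, which is L ⇒ W
n=16: can move to 11, which is L ⇒ W
n=17: moves to 15(W), 14(W), 12(W), 9(W); every one is W ⇒ L
n=18: moves to 16(W), 15(W), 13(W), 10(W); every one is W ⇒ L
n=19: can move to 17, which is L ⇒ W
n=20: can move to 18, which is L ⇒ W
n=21: can move to 18, which is L ⇒ W
n=22: can move to 17, which is L ⇒ W
n=23: can move to 18, which is L ⇒ W
n=24: moves to 22(W), 21(W), 19(W), 16(W); every one is W ⇒ L
n=25: can move to 17, which is L ⇒ W
n=26: can move to 24, which is L ⇒ W
n=27: can move to 24, which is L ⇒ W
n=28: moves to 26(W), 25(W), 23(W), 20(W); every one is W ⇒ L
n=29: can move to 24, which is L ⇒ W
n=30: can move to 28, which is L ⇒ W
n=31: can move to 28, which is L ⇒ W
n=32: can move to 24, which is L ⇒ W
n=33: can move to 28, which is L ⇒ W
n=34: moves to 32(W), 31(W), 29(W), 26(W); every one is W ⇒ L
n=35: moves to 33(W), 32(W), 30(W), 27(W); every one is W ⇒ L
n=36: can move to 34, which is L ⇒ W
n=37: can move to 35, which is L ⇒ W
n=38: can move to 35, which is L ⇒ W
n=39: can move to 34, which is L ⇒ W
n=40: can move to 35, which is L ⇒ W
n=41: moves to 39(W), 38(W), 36(W), 33(W); every one is W ⇒ L
n=42: can move to 34, which is L ⇒ W
n=43: can move to 41, which is L ⇒ W
L entries with 1 ≤ n ≤ 43 (n=0 is outside the asked range and is not counted): n = 1, 7, 11, 17, 18, 24, 28, 34, 35, 41; that makes 10.

10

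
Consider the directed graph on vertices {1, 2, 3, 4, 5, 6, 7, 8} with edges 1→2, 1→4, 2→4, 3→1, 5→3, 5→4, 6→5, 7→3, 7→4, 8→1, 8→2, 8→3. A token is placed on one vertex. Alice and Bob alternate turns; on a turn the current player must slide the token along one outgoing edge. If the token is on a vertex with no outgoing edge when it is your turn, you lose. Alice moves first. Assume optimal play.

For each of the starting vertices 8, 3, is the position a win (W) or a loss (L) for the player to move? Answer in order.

Positions with no move are L. A position that does have a move is losing for the player to move precisely when every available move leads to a winning position for the opponent. Fill in the labels:
Every edge goes from a vertex to one that appears earlier in the order 4, 2, 1, 3, 5, 7, 6, 8, so processing vertices in that order labels each vertex after all of its successors.
4: no outgoing edge → L
2: can move to 4, which is L ⇒ W
1: can move to 4, which is L ⇒ W
3: the only move is to 1(W), a W ⇒ L
5: can move to 3, which is L ⇒ W
7: can move to 3, which is L ⇒ W
6: the only move is to 5(W), a W ⇒ L
8: can move to 3, which is L ⇒ W

8: W, 3: L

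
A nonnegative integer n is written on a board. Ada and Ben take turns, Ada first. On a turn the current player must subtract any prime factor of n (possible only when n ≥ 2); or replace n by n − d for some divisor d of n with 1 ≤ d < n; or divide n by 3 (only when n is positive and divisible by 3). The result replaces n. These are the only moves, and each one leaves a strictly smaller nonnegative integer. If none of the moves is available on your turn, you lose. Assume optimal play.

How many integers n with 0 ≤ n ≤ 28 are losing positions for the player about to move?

Work bottom-up. With no move the player to move loses. Otherwise the position is W if at least one move leads to an L position for the opponent, and L if every move leads to a W.
n=0: no move → L
n=1: no move → L
n=2: →0(L), so W
n=3: →0(L), so W
n=4: →2(W), 3(W) — all W, so L
n=5: →0(L), so W
n=6: →4(L), so W
n=7: →0(L), so W
n=8: →4(L), so W
n=9: →3(W), 6(W), 8(W) — all W, so L
n=10: →9(L), so W
n=11: →0(L), so W
n=12: →4(L), so W
n=13: →0(L), so W
n=14: →7(W), 12(W), 13(W) — all W, so L
n=15: →14(L), so W
n=16: →14(L), so W
n=17: →0(L), so W
n=18: →9(L), so W
n=19: →0(L), so W
n=20: →10(W), 15(W), 16(W), 18(W), 19(W) — all W, so L
n=21: →14(L), so W
n=22: →20(L), so W
n=23: →0(L), so W
n=24: →20(L), so W
n=25: →20(L), so W
n=26: →13(W), 24(W), 25(W) — all W, so L
n=27: →9(L), so W
n=28: →14(L), so W
L entries with 0 ≤ n ≤ 28: n = 0, 1, 4, 9, 14, 20, 26; that makes 7.

7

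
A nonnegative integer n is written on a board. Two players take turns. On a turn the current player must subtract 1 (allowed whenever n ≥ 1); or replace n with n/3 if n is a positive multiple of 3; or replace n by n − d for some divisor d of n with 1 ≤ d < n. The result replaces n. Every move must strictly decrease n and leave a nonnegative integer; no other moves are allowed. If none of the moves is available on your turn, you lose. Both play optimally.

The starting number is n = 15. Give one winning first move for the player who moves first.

Move to 5.

Label each position W (a win for the player to move) or L (a loss). A position with no legal move is L; any other position is W exactly when some move reaches an L, and L when every move reaches a W.
n=0: no move → L
n=1: W (go to 0, an L position)
n=2: L (sole option 1(W) is W)
n=3: W (go to 2, an L position)
n=4: W (go to 2, an L position)
n=5: L (sole option 4(W) is W)
n=6: W (go to 2, an L position)
n=7: L (sole option 6(W) is W)
n=8: W (go to 7, an L position)
n=9: L (options 3(W), 6(W), 8(W) are all W)
n=10: W (go to 5, an L position)
n=11: L (sole option 10(W) is W)
n=12: W (go to 9, an L position)
n=13: L (sole option 12(W) is W)
n=14: W (go to 7, an L position)
n=15: W (go to 5, an L position)
From 15, the L positions reachable in one move are: 5.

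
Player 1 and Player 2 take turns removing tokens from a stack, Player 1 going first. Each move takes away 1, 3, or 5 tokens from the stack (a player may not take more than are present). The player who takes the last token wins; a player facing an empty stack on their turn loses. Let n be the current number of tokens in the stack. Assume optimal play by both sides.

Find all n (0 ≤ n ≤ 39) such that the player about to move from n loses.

0, 2, 4, 6, 8, 10, 12, 14, 16, 18, 20, 22, 24, 26, 28, 30, 32, 34, 36, 38

Use the standard recursion: the mover loses at a terminal position; elsewhere, the mover wins exactly when some move hands the opponent an L position.
n=0: no move → L
n=1: W (go to 0, an L position)
n=2: L (sole option 1(W) is W)
n=3: W (go to 2, an L position)
n=4: L (options 3(W), 1(W) are all W)
n=5: W (go to 4, an L position)
n=6: L (options 5(W), 3(W), 1(W) are all W)
n=7: W (go to 6, an L position)
n=8: L (options 7(W), 5(W), 3(W) are all W)
n=9: W (go to 8, an L position)
n=10: L (options 9(W), 7(W), 5(W) are all W)
n=11: W (go to 10, an L position)
n=12: L (options 11(W), 9(W), 7(W) are all W)
n=13: W (go to 12, an L position)
n=14: L (options 13(W), 11(W), 9(W) are all W)
n=15: W (go to 14, an L position)
n=16: L (options 15(W), 13(W), 11(W) are all W)
n=17: W (go to 16, an L position)
n=18: L (options 17(W), 15(W), 13(W) are all W)
n=19: W (go to 18, an L position)
n=20: L (options 19(W), 17(W), 15(W) are all W)
n=21: W (go to 20, an L position)
n=22: L (options 21(W), 19(W), 17(W) are all W)
n=23: W (go to 22, an L position)
n=24: L (options 23(W), 21(W), 19(W) are all W)
n=25: W (go to 24, an L position)
n=26: L (options 25(W), 23(W), 21(W) are all W)
n=27: W (go to 26, an L position)
n=28: L (options 27(W), 25(W), 23(W) are all W)
n=29: W (go to 28, an L position)
n=30: L (options 29(W), 27(W), 25(W) are all W)
n=31: W (go to 30, an L position)
n=32: L (options 31(W), 29(W), 27(W) are all W)
n=33: W (go to 32, an L position)
n=34: L (options 33(W), 31(W), 29(W) are all W)
n=35: W (go to 34, an L position)
n=36: L (options 35(W), 33(W), 31(W) are all W)
n=37: W (go to 36, an L position)
n=38: L (options 37(W), 35(W), 33(W) are all W)
n=39: W (go to 38, an L position)
Reading off the rows marked L gives the requested list; there are 20 such values of n.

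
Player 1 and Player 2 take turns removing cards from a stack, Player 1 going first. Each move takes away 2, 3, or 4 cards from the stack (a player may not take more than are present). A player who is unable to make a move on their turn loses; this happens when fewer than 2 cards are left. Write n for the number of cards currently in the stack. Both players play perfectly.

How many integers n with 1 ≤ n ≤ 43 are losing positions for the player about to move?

Work bottom-up. With no move the player to move loses. Otherwise the position is W if at least one move leads to an L position for the opponent, and L if every move leads to a W.
n=0: no move → L
n=1: no move → L
n=2: W (go to 0, an L position)
n=3: W (go to 1, an L position)
n=4: W (go to 1, an L position)
n=5: W (go to 1, an L position)
n=6: L (options 4(W), 3(W), 2(W) are all W)
n=7: L (options 5(W), 4(W), 3(W) are all W)
n=8: W (go to 6, an L position)
n=9: W (go to 7, an L position)
n=10: W (go to 7, an L position)
n=11: W (go to 7, an L position)
n=12: L (options 10(W), 9(W), 8(W) are all W)
n=13: L (options 11(W), 10(W), 9(W) are all W)
n=14: W (go to 12, an L position)
n=15: W (go to 13, an L position)
n=16: W (go to 13, an L position)
n=17: W (go to 13, an L position)
n=18: L (options 16(W), 15(W), 14(W) are all W)
n=19: L (options 17(W), 16(W), 15(W) are all W)
n=20: W (go to 18, an L position)
n=21: W (go to 19, an L position)
n=22: W (go to 19, an L position)
n=23: W (go to 19, an L position)
n=24: L (options 22(W), 21(W), 20(W) are all W)
n=25: L (options 23(W), 22(W), 21(W) are all W)
n=26: W (go to 24, an L position)
n=27: W (go to 25, an L position)
n=28: W (go to 25, an L position)
n=29: W (go to 25, an L position)
n=30: L (options 28(W), 27(W), 26(W) are all W)
n=31: L (options 29(W), 28(W), 27(W) are all W)
n=32: W (go to 30, an L position)
n=33: W (go to 31, an L position)
n=34: W (go to 31, an L position)
n=35: W (go to 31, an L position)
n=36: L (options 34(W), 33(W), 32(W) are all W)
n=37: L (options 35(W), 34(W), 33(W) are all W)
n=38: W (go to 36, an L position)
n=39: W (go to 37, an L position)
n=40: W (go to 37, an L position)
n=41: W (go to 37, an L position)
n=42: L (options 40(W), 39(W), 38(W) are all W)
n=43: L (options 41(W), 40(W), 39(W) are all W)
L entries with 1 ≤ n ≤ 43 (n=0 is outside the asked range and is not counted): n = 1, 6, 7, 12, 13, 18, 19, 24, 25, 30, 31, 36, 37, 42, 43; that makes 15.

15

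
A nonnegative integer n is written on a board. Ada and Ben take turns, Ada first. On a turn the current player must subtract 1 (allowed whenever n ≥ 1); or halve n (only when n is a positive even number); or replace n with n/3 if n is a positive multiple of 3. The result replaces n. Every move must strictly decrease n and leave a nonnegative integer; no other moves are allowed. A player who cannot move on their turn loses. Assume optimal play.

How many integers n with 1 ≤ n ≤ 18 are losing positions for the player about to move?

7

Work bottom-up. With no move the player to move loses. Otherwise the position is W if at least one move leads to an L position for the opponent, and L if every move leads to a W.
n=0: no move → L
n=1: can move to 0, which is L ⇒ W
n=2: the only move is to 1(W), a W ⇒ L
n=3: can move to 2, which is L ⇒ W
n=4: can move to 2, which is L ⇒ W
n=5: the only move is to 4(W), a W ⇒ L
n=6: can move to 2, which is L ⇒ W
n=7: the only move is to 6(W), a W ⇒ L
n=8: can move to 7, which is L ⇒ W
n=9: moves to 3(W), 8(W); every one is W ⇒ L
n=10: can move to 5, which is L ⇒ W
n=11: the only move is to 10(W), a W ⇒ L
n=12: can move to 11, which is L ⇒ W
n=13: the only move is to 12(W), a W ⇒ L
n=14: can move to 7, which is L ⇒ W
n=15: can move to 5, which is L ⇒ W
n=16: moves to 8(W), 15(W); every one is W ⇒ L
n=17: can move to 16, which is L ⇒ W
n=18: can move to 9, which is L ⇒ W
L entries with 1 ≤ n ≤ 18 (n=0 is outside the asked range and is not counted): n = 2, 5, 7, 9, 11, 13, 16; that makes 7.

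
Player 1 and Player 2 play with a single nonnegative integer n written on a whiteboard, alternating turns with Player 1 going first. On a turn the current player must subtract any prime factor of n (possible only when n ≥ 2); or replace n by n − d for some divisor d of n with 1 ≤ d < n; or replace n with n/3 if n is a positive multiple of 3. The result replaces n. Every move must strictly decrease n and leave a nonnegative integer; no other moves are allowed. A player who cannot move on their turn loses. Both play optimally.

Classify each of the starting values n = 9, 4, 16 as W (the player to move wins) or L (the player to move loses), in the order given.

9: L, 4: L, 16: W

Build the W/L table. Terminal = L. A non-terminal position is W if it has a move to some L; otherwise it is L.
n=0: no move → L
n=1: no move → L
n=2: reaches L-position 0 → W
n=3: reaches L-position 0 → W
n=4: only reaches 2(W), 3(W), all W → L
n=5: reaches L-position 0 → W
n=6: reaches L-position 4 → W
n=7: reaches L-position 0 → W
n=8: reaches L-position 4 → W
n=9: only reaches 3(W), 6(W), 8(W), all W → L
n=10: reaches L-position 9 → W
n=11: reaches L-position 0 → W
n=12: reaches L-position 4 → W
n=13: reaches L-position 0 → W
n=14: only reaches 7(W), 12(W), 13(W), all W → L
n=15: reaches L-position 14 → W
n=16: reaches L-position 14 → W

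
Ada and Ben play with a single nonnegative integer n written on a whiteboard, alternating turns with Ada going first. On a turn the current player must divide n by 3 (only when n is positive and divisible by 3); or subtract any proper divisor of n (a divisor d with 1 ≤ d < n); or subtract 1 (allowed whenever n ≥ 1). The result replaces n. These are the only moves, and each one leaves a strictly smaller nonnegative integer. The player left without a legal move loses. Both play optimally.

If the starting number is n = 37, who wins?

Work bottom-up. With no move the player to move loses. Otherwise the position is W if at least one move leads to an L position for the opponent, and L if every move leads to a W.
n=0: no move → L
n=1: reaches L-position 0 → W
n=2: only reaches 1(W), which is W → L
n=3: reaches L-position 2 → W
n=4: reaches L-position 2 → W
n=5: only reaches 4(W), which is W → L
n=6: reaches L-position 2 → W
n=7: only reaches 6(W), which is W → L
n=8: reaches L-position 7 → W
n=9: only reaches 3(W), 6(W), 8(W), all W → L
n=10: reaches L-position 5 → W
n=11: only reaches 10(W), which is W → L
n=12: reaches L-position 9 → W
n=13: only reaches 12(W), which is W → L
n=14: reaches L-position 7 → W
n=15: reaches L-position 5 → W
n=16: only reaches 8(W), 12(W), 14(W), 15(W), all W → L
n=17: reaches L-position 16 → W
n=18: reaches L-position 9 → W
n=19: only reaches 18(W), which is W → L
n=20: reaches L-position 16 → W
n=21: reaches L-position 7 → W
n=22: reaches L-position 11 → W
n=23: only reaches 22(W), which is W → L
n=24: reaches L-position 16 → W
n=25: only reaches 20(W), 24(W), all W → L
n=26: reaches L-position 13 → W
n=27: reaches L-position 9 → W
n=28: only reaches 14(W), 21(W), 24(W), 26(W), 27(W), all W → L
n=29: reaches L-position 28 → W
n=30: reaches L-position 25 → W
n=31: only reaches 30(W), which is W → L
n=32: reaches L-position 16 → W
n=33: reaches L-position 11 → W
n=34: only reaches 17(W), 32(W), 33(W), all W → L
n=35: reaches L-position 28 → W
n=36: reaches L-position 34 → W
n=37: only reaches 36(W), which is W → L
The starting position 37 is L: whatever Ada does, the opponent receives a W position.

Ben wins.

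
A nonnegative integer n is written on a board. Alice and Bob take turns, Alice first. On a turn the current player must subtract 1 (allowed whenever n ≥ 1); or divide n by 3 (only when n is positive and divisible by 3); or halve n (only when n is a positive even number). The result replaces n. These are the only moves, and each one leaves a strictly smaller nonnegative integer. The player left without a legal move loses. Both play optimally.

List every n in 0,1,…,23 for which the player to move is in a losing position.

0, 2, 5, 7, 9, 11, 13, 16, 19, 23

Work bottom-up. With no move the player to move loses. Otherwise the position is W if at least one move leads to an L position for the opponent, and L if every move leads to a W.
n=0: no move → L
n=1: W (go to 0, an L position)
n=2: L (sole option 1(W) is W)
n=3: W (go to 2, an L position)
n=4: W (go to 2, an L position)
n=5: L (sole option 4(W) is W)
n=6: W (go to 2, an L position)
n=7: L (sole option 6(W) is W)
n=8: W (go to 7, an L position)
n=9: L (options 3(W), 8(W) are all W)
n=10: W (go to 5, an L position)
n=11: L (sole option 10(W) is W)
n=12: W (go to 11, an L position)
n=13: L (sole option 12(W) is W)
n=14: W (go to 7, an L position)
n=15: W (go to 5, an L position)
n=16: L (options 8(W), 15(W) are all W)
n=17: W (go to 16, an L position)
n=18: W (go to 9, an L position)
n=19: L (sole option 18(W) is W)
n=20: W (go to 19, an L position)
n=21: W (go to 7, an L position)
n=22: W (go to 11, an L position)
n=23: L (sole option 22(W) is W)
Reading off the rows marked L gives the requested list; there are 10 such values of n.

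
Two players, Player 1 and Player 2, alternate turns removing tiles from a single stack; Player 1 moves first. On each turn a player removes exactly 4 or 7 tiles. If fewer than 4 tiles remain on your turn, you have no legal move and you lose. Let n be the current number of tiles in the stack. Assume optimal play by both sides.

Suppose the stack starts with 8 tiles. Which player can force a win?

Player 1 wins.

Build the W/L table. Terminal = L. A non-terminal position is W if it has a move to some L; otherwise it is L.
n=0: no move → L
n=1: no move → L
n=2: no move → L
n=3: no move → L
n=4: reaches L-position 0 → W
n=5: reaches L-position 1 → W
n=6: reaches L-position 2 → W
n=7: reaches L-position 3 → W
n=8: reaches L-position 1 → W
The starting position 8 is W: Player 1 should remove 7, leaving 1, handing over an L position.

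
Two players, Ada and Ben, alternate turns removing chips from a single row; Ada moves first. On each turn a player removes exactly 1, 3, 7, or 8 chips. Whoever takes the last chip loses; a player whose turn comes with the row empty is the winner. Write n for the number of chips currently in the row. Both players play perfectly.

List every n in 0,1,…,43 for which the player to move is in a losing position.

1, 3, 5, 7, 16, 18, 20, 22, 31, 33, 35, 37

Compute win/loss labels from the base case upward. A position with no move is W. Any other position is W if it can reach an L in one move, else L.
n=0: no move; the opponent has just taken the last chip and therefore loses → W
n=1: L (sole option 0(W) is W)
n=2: W (go to 1, an L position)
n=3: L (options 2(W), 0(W) are all W)
n=4: W (go to 3, an L position)
n=5: L (options 4(W), 2(W) are all W)
n=6: W (go to 5, an L position)
n=7: L (options 6(W), 4(W), 0(W) are all W)
n=8: W (go to 7, an L position)
n=9: W (go to 1, an L position)
n=10: W (go to 7, an L position)
n=11: W (go to 3, an L position)
n=12: W (go to 5, an L position)
n=13: W (go to 5, an L position)
n=14: W (go to 7, an L position)
n=15: W (go to 7, an L position)
n=16: L (options 15(W), 13(W), 9(W), 8(W) are all W)
n=17: W (go to 16, an L position)
n=18: L (options 17(W), 15(W), 11(W), 10(W) are all W)
n=19: W (go to 18, an L position)
n=20: L (options 19(W), 17(W), 13(W), 12(W) are all W)
n=21: W (go to 20, an L position)
n=22: L (options 21(W), 19(W), 15(W), 14(W) are all W)
n=23: W (go to 22, an L position)
n=24: W (go to 16, an L position)
n=25: W (go to 22, an L position)
n=26: W (go to 18, an L position)
n=27: W (go to 20, an L position)
n=28: W (go to 20, an L position)
n=29: W (go to 22, an L position)
n=30: W (go to 22, an L position)
n=31: L (options 30(W), 28(W), 24(W), 23(W) are all W)
n=32: W (go to 31, an L position)
n=33: L (options 32(W), 30(W), 26(W), 25(W) are all W)
n=34: W (go to 33, an L position)
n=35: L (options 34(W), 32(W), 28(W), 27(W) are all W)
n=36: W (go to 35, an L position)
n=37: L (options 36(W), 34(W), 30(W), 29(W) are all W)
n=38: W (go to 37, an L position)
n=39: W (go to 31, an L position)
n=40: W (go to 37, an L position)
n=41: W (go to 33, an L position)
n=42: W (go to 35, an L position)
n=43: W (go to 35, an L position)
Reading off the rows marked L gives the requested list; there are 12 such values of n.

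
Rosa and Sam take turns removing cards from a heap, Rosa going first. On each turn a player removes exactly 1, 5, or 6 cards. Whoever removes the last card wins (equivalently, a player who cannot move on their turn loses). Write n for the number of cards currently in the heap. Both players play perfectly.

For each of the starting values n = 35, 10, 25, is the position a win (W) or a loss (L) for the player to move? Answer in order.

35: L, 10: W, 25: W

Positions with no move are L. A position that does have a move is losing for the player to move precisely when every available move leads to a winning position for the opponent. Fill in the labels:
n=0: no move → L
n=1: reaches L-position 0 → W
n=2: only reaches 1(W), which is W → L
n=3: reaches L-position 2 → W
n=4: only reaches 3(W), which is W → L
n=5: reaches L-position 4 → W
n=6: reaches L-position 0 → W
n=7: reaches L-position 2 → W
n=8: reaches L-position 2 → W
n=9: reaches L-position 4 → W
n=10: reaches L-position 4 → W
n=11: only reaches 10(W), 6(W), 5(W), all W → L
n=12: reaches L-position 11 → W
n=13: only reaches 12(W), 8(W), 7(W), all W → L
n=14: reaches L-position 13 → W
n=15: only reaches 14(W), 10(W), 9(W), all W → L
n=16: reaches L-position 15 → W
n=17: reaches L-position 11 → W
n=18: reaches L-position 13 → W
n=19: reaches L-position 13 → W
n=20: reaches L-position 15 → W
n=21: reaches L-position 15 → W
n=22: only reaches 21(W), 17(W), 16(W), all W → L
n=23: reaches L-position 22 → W
n=24: only reaches 23(W), 19(W), 18(W), all W → L
n=25: reaches L-position 24 → W
n=26: only reaches 25(W), 21(W), 20(W), all W → L
n=27: reaches L-position 26 → W
n=28: reaches L-position 22 → W
n=29: reaches L-position 24 → W
n=30: reaches L-position 24 → W
n=31: reaches L-position 26 → W
n=32: reaches L-position 26 → W
n=33: only reaches 32(W), 28(W), 27(W), all W → L
n=34: reaches L-position 33 → W
n=35: only reaches 34(W), 30(W), 29(W), all W → L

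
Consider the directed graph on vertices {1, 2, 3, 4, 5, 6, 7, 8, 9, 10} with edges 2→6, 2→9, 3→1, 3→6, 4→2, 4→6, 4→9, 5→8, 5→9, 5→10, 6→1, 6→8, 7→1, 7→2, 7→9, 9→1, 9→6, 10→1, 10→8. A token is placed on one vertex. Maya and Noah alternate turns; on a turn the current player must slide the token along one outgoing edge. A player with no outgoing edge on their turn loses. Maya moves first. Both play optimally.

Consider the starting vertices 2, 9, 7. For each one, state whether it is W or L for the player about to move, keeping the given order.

2: L, 9: W, 7: W

Positions with no move are L. A position that does have a move is losing for the player to move precisely when every available move leads to a winning position for the opponent. Fill in the labels:
Every edge goes from a vertex to one that appears earlier in the order 8, 1, 6, 9, 2, 3, 10, 4, 5, 7, so processing vertices in that order labels each vertex after all of its successors.
8: no outgoing edge → L
1: no outgoing edge → L
6: reaches L-position 1 → W
9: reaches L-position 1 → W
2: only reaches 9(W), 6(W), all W → L
3: reaches L-position 1 → W
10: reaches L-position 1 → W
4: reaches L-position 2 → W
5: reaches L-position 8 → W
7: reaches L-position 2 → W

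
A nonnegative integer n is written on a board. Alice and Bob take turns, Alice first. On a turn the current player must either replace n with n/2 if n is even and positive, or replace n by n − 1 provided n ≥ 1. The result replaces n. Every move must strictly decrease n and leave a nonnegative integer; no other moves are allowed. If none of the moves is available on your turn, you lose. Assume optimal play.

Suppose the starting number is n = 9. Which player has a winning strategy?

Bob wins.

Label each position W (a win for the player to move) or L (a loss). A position with no legal move is L; any other position is W exactly when some move reaches an L, and L when every move reaches a W.
n=0: no move → L
n=1: reaches L-position 0 → W
n=2: only reaches 1(W), which is W → L
n=3: reaches L-position 2 → W
n=4: reaches L-position 2 → W
n=5: only reaches 4(W), which is W → L
n=6: reaches L-position 5 → W
n=7: only reaches 6(W), which is W → L
n=8: reaches L-position 7 → W
n=9: only reaches 8(W), which is W → L
Every move from 9 reaches a W position, so the mover loses.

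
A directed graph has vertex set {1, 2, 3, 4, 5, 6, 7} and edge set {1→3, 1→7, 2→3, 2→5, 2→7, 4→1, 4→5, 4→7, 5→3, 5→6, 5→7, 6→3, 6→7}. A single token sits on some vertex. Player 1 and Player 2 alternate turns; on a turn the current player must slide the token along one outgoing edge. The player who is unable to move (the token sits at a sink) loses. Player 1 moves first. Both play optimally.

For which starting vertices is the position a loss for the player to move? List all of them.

3, 7

Use the standard recursion: the mover loses at a terminal position; elsewhere, the mover wins exactly when some move hands the opponent an L position.
Every edge goes from a vertex to one that appears earlier in the order 7, 3, 1, 6, 5, 4, 2, so processing vertices in that order labels each vertex after all of its successors.
7: no outgoing edge → L
3: no outgoing edge → L
1: W (go to 3, an L position)
6: W (go to 3, an L position)
5: W (go to 3, an L position)
4: W (go to 7, an L position)
2: W (go to 3, an L position)
Reading off the rows marked L gives the requested list; there are 2 such vertices.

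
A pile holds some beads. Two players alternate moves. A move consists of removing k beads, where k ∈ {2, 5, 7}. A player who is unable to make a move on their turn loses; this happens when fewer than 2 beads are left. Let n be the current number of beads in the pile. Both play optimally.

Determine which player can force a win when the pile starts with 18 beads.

The first player wins.

Classify positions by backward induction: terminal positions (no move available) are L. From any other position, the mover wins iff some move reaches an L.
n=0: no move → L
n=1: no move → L
n=2: W (go to 0, an L position)
n=3: W (go to 1, an L position)
n=4: L (sole option 2(W) is W)
n=5: W (go to 0, an L position)
n=6: W (go to 4, an L position)
n=7: W (go to 0, an L position)
n=8: W (go to 1, an L position)
n=9: W (go to 4, an L position)
n=10: L (options 8(W), 5(W), 3(W) are all W)
n=11: W (go to 4, an L position)
n=12: W (go to 10, an L position)
n=13: L (options 11(W), 8(W), 6(W) are all W)
n=14: L (options 12(W), 9(W), 7(W) are all W)
n=15: W (go to 13, an L position)
n=16: W (go to 14, an L position)
n=17: W (go to 10, an L position)
n=18: W (go to 13, an L position)
The starting position 18 is W: the player to move should remove 5, leaving 13, handing over an L position.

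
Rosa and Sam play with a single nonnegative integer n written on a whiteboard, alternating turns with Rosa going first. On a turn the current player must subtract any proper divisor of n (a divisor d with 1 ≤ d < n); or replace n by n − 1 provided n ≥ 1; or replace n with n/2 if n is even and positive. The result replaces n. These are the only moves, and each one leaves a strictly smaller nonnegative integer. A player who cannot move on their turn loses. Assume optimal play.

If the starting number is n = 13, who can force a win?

Build the W/L table. Terminal = L. A non-terminal position is W if it has a move to some L; otherwise it is L.
n=0: no move → L
n=1: can move to 0, which is L ⇒ W
n=2: the only move is to 1(W), a W ⇒ L
n=3: can move to 2, which is L ⇒ W
n=4: can move to 2, which is L ⇒ W
n=5: the only move is to 4(W), a W ⇒ L
n=6: can move to 5, which is L ⇒ W
n=7: the only move is to 6(W), a W ⇒ L
n=8: can move to 7, which is L ⇒ W
n=9: moves to 6(W), 8(W); every one is W ⇒ L
n=10: can move to 5, which is L ⇒ W
n=11: the only move is to 10(W), a W ⇒ L
n=12: can move to 9, which is L ⇒ W
n=13: the only move is to 12(W), a W ⇒ L
The starting position 13 is L: whatever Rosa does, the opponent receives a W position.

Sam wins.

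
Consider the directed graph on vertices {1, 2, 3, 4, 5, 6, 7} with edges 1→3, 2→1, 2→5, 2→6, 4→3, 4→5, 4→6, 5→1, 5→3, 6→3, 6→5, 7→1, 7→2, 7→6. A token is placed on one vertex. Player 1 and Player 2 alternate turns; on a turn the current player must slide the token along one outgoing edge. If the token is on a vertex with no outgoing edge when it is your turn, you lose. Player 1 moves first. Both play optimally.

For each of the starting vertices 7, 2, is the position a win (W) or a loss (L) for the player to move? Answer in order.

7: W, 2: L

Positions with no move are L. A position that does have a move is losing for the player to move precisely when every available move leads to a winning position for the opponent. Fill in the labels:
Every edge goes from a vertex to one that appears earlier in the order 3, 1, 5, 6, 2, 4, 7, so processing vertices in that order labels each vertex after all of its successors.
3: no outgoing edge → L
1: reaches L-position 3 → W
5: reaches L-position 3 → W
6: reaches L-position 3 → W
2: only reaches 6(W), 5(W), 1(W), all W → L
4: reaches L-position 3 → W
7: reaches L-position 2 → W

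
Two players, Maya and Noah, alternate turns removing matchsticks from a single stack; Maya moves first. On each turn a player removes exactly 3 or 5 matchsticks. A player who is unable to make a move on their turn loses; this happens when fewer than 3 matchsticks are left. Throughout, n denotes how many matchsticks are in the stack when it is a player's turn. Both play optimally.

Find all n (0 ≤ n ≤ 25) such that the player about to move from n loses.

Compute win/loss labels from the base case upward. A position with no move is L. Any other position is W if it can reach an L in one move, else L.
n=0: no move → L
n=1: no move → L
n=2: no move → L
n=3: →0(L), so W
n=4: →1(L), so W
n=5: →2(L), so W
n=6: →1(L), so W
n=7: →2(L), so W
n=8: →5(W), 3(W) — all W, so L
n=9: →6(W), 4(W) — all W, so L
n=10: →7(W), 5(W) — all W, so L
n=11: →8(L), so W
n=12: →9(L), so W
n=13: →10(L), so W
n=14: →9(L), so W
n=15: →10(L), so W
n=16: →13(W), 11(W) — all W, so L
n=17: →14(W), 12(W) — all W, so L
n=18: →15(W), 13(W) — all W, so L
n=19: →16(L), so W
n=20: →17(L), so W
n=21: →18(L), so W
n=22: →17(L), so W
n=23: →18(L), so W
n=24: →21(W), 19(W) — all W, so L
n=25: →22(W), 20(W) — all W, so L
The losing starting values of n are exactly the entries labelled L in this table (11 of them).

0, 1, 2, 8, 9, 10, 16, 17, 18, 24, 25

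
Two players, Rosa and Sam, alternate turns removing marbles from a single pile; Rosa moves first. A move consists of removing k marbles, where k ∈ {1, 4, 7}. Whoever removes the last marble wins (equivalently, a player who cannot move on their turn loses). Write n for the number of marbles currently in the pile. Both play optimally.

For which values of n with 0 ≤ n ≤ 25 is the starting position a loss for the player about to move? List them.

0, 2, 5, 8, 10, 13, 16, 18, 21, 24

Classify positions by backward induction: terminal positions (no move available) are L. From any other position, the mover wins iff some move reaches an L.
n=0: no move → L
n=1: W (go to 0, an L position)
n=2: L (sole option 1(W) is W)
n=3: W (go to 2, an L position)
n=4: W (go to 0, an L position)
n=5: L (options 4(W), 1(W) are all W)
n=6: W (go to 5, an L position)
n=7: W (go to 0, an L position)
n=8: L (options 7(W), 4(W), 1(W) are all W)
n=9: W (go to 8, an L position)
n=10: L (options 9(W), 6(W), 3(W) are all W)
n=11: W (go to 10, an L position)
n=12: W (go to 8, an L position)
n=13: L (options 12(W), 9(W), 6(W) are all W)
n=14: W (go to 13, an L position)
n=15: W (go to 8, an L position)
n=16: L (options 15(W), 12(W), 9(W) are all W)
n=17: W (go to 16, an L position)
n=18: L (options 17(W), 14(W), 11(W) are all W)
n=19: W (go to 18, an L position)
n=20: W (go to 16, an L position)
n=21: L (options 20(W), 17(W), 14(W) are all W)
n=22: W (go to 21, an L position)
n=23: W (go to 16, an L position)
n=24: L (options 23(W), 20(W), 17(W) are all W)
n=25: W (go to 24, an L position)
Reading off the rows marked L gives the requested list; there are 10 such values of n.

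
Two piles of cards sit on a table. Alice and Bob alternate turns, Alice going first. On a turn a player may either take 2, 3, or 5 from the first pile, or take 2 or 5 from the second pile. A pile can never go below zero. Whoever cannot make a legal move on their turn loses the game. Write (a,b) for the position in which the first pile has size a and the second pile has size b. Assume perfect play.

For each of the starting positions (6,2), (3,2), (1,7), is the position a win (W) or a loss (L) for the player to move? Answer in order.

Positions with no move are L. A position that does have a move is losing for the player to move precisely when every available move leads to a winning position for the opponent. Fill in the labels:
No move ever increases a pile, so every position that can arise here has a ≤ 6 and b ≤ 7; it is enough to label the cells with 0 ≤ a ≤ 6 and 0 ≤ b ≤ 7.
Every move lowers a or b (never raises either), so fill the grid row by row in increasing a, and left to right within a row: each cell's successors are then already labelled.
      b=0  b=1  b=2  b=3  b=4  b=5  b=6  b=7
a=0:    L    L    W    W    L    W    W    L
a=1:    L    L    W    W    L    W    W    L
a=2:    W    W    L    L    W    W    L    W
a=3:    W    W    L    L    W    W    L    W
a=4:    W    W    W    W    W    L    W    W
a=5:    W    W    W    W    W    L    W    W
a=6:    W    W    W    W    W    W    W    W
Cells with no legal move (terminal, hence L): (0,0), (0,1), (1,0), (1,1).
The remaining L cells, each justified by listing all of its moves:
(0,4): →(0,2)(W) only, which is W, so L
(0,7): →(0,5)(W), (0,2)(W) — all W, so L
(1,4): →(1,2)(W) only, which is W, so L
(1,7): →(1,5)(W), (1,2)(W) — all W, so L
(2,2): →(0,2)(W), (2,0)(W) — all W, so L
(2,3): →(0,3)(W), (2,1)(W) — all W, so L
(2,6): →(0,6)(W), (2,4)(W), (2,1)(W) — all W, so L
(3,2): →(1,2)(W), (0,2)(W), (3,0)(W) — all W, so L
(3,3): →(1,3)(W), (0,3)(W), (3,1)(W) — all W, so L
(3,6): →(1,6)(W), (0,6)(W), (3,4)(W), (3,1)(W) — all W, so L
(4,5): →(2,5)(W), (1,5)(W), (4,3)(W), (4,0)(W) — all W, so L
(5,5): →(3,5)(W), (2,5)(W), (0,5)(W), (5,3)(W), (5,0)(W) — all W, so L
Every other cell has at least one move into one of the L cells above, so it is W.
(6,2): the move to (3,2) reaches an L cell, so W
(3,2): one of the L cells justified above, so L
(1,7): one of the L cells justified above, so L

(6,2): W, (3,2): L, (1,7): L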